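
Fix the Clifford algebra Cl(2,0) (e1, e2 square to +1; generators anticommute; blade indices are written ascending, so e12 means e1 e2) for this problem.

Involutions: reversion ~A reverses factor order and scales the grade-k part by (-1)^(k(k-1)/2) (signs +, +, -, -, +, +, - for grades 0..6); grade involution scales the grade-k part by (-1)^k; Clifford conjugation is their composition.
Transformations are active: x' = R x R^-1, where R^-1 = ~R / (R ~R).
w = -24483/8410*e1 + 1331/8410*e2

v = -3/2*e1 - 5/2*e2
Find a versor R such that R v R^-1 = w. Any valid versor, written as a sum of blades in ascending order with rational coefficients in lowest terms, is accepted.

Since q(v) = q(w) = 17/2, the sum R = v + w = -18549/4205*e1 - 9847/4205*e2 does the job whenever invertible.
Answer: -18549/4205*e1 - 9847/4205*e2


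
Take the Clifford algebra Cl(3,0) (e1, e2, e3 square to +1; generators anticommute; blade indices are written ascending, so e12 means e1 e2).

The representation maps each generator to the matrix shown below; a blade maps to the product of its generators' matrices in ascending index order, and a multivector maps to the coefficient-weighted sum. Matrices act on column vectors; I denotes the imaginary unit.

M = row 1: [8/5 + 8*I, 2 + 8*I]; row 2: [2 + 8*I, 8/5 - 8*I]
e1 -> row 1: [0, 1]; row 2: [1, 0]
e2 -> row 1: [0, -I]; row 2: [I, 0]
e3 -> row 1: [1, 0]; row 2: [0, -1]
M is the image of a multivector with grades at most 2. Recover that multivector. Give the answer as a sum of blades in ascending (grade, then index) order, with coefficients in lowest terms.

Method: 1, rho(e1), rho(e2), rho(e3) form a trace-orthogonal basis of the 2x2 complex matrices (tr(X Y) = 2 if X = Y, else 0), so M = m0*1 + m1*rho(e1) + m2*rho(e2) + m3*rho(e3) with m0 = tr(M)/2 = 8/5, m1 = tr(M rho(e1))/2 = 2 + 8*I, m2 = tr(M rho(e2))/2 = 0, m3 = tr(M rho(e3))/2 = 8*I.
Multiplying table entries, the bivector images are rho(e12) = I*rho(e3), rho(e13) = -I*rho(e2), rho(e23) = I*rho(e1); with real blade coefficients the real parts of m0..m3 are the coefficients of 1, e1, e2, e3 and the imaginary parts give the bivectors (e23: Im m1, e13: -Im m2, e12: Im m3).
Answer: 8/5 + 2*e1 + 8*e12 + 8*e23


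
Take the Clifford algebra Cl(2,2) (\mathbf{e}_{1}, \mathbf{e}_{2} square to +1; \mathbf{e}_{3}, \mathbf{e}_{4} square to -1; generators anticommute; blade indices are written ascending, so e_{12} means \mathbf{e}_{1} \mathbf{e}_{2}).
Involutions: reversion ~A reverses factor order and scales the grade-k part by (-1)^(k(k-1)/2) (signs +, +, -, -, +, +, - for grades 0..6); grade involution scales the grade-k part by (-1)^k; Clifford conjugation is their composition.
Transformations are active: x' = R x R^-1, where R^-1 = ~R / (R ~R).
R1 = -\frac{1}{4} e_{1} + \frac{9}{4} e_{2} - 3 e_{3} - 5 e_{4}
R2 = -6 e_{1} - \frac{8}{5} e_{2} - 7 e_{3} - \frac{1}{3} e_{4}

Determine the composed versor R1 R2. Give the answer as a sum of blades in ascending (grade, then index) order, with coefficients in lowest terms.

Distribute over the terms of R1 (each basis-blade product reordered to ascending indices, repeated generators contracted through their squares):
(-\frac{1}{4} e_{1}) R2 = \frac{3}{2} + \frac{2}{5} e_{12} + \frac{7}{4} e_{13} + \frac{1}{12} e_{14}
(\frac{9}{4} e_{2}) R2 = -\frac{18}{5} + \frac{27}{2} e_{12} - \frac{63}{4} e_{23} - \frac{3}{4} e_{24}
(-3 e_{3}) R2 = -21 - 18 e_{13} - \frac{24}{5} e_{23} + e_{34}
(-5 e_{4}) R2 = -\frac{5}{3} - 30 e_{14} - 8 e_{24} - 35 e_{34}
Summing the partial products and collecting blades:
Answer: -\frac{743}{30} + \frac{139}{10} e_{12} - \frac{65}{4} e_{13} - \frac{359}{12} e_{14} - \frac{411}{20} e_{23} - \frac{35}{4} e_{24} - 34 e_{34}


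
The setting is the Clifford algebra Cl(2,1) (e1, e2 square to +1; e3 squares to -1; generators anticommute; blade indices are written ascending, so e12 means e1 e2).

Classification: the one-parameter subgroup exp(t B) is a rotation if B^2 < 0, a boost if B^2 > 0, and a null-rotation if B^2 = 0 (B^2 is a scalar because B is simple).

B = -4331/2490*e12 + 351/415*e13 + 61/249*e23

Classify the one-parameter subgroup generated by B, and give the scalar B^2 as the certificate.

B^2 term by term: the squares give (-4331/2490)^2*(e12)^2 + (351/415)^2*(e13)^2 + (61/249)^2*(e23)^2 = 18757561/6200100*(-1) + 123201/172225*(+1) + 3721/62001*(+1) = -9/4 (each basis 2-blade squares to minus the product of its generators' squares); cross terms between blades sharing an index anticommute and cancel. So B^2 = -9/4.
Answer: rotation, certificate B^2 = -9/4. No conjugation can change B^2 = -9/4; the sign gives the class.


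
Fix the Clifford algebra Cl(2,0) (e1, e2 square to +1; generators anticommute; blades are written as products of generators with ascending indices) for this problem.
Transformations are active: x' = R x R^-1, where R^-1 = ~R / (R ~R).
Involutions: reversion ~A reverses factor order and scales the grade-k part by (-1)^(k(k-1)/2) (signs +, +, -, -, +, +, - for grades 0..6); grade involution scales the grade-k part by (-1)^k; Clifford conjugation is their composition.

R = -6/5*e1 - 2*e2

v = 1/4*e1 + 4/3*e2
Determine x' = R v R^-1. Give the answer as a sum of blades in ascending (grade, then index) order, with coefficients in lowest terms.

~R = -6/5*e1 - 2*e2, and R ~R = 136/25, so R^-1 = ~R / (136/25).
R v = -89/30 - 11/10*e1 e2
Answer: 18/17*e1 + 173/204*e2


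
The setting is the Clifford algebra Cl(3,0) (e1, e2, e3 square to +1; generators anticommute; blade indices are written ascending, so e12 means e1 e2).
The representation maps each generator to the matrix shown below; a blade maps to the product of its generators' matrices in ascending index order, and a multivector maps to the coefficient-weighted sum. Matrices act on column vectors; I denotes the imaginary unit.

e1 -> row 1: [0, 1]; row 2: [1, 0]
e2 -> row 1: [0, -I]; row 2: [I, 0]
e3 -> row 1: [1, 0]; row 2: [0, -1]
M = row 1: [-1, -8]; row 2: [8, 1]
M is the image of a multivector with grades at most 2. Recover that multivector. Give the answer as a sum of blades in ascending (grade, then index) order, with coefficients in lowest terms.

Method: 1, rho(e1), rho(e2), rho(e3) form a trace-orthogonal basis of the 2x2 complex matrices (tr(X Y) = 2 if X = Y, else 0), so M = m0*1 + m1*rho(e1) + m2*rho(e2) + m3*rho(e3) with m0 = tr(M)/2 = 0, m1 = tr(M rho(e1))/2 = 0, m2 = tr(M rho(e2))/2 = -8*I, m3 = tr(M rho(e3))/2 = -1.
Multiplying table entries, the bivector images are rho(e12) = I*rho(e3), rho(e13) = -I*rho(e2), rho(e23) = I*rho(e1); with real blade coefficients the real parts of m0..m3 are the coefficients of 1, e1, e2, e3 and the imaginary parts give the bivectors (e23: Im m1, e13: -Im m2, e12: Im m3).
Answer: -e3 + 8*e13


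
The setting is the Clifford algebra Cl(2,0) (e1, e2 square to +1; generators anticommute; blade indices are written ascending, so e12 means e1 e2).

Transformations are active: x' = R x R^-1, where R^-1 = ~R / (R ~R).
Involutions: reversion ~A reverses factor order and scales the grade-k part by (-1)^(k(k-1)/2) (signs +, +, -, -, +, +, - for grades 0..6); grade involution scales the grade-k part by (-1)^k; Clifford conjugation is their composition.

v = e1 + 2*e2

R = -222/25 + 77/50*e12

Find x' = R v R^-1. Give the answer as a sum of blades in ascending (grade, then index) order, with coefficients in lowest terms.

~R = -222/25 - 77/50*e12, and R ~R = 40613/500, so R^-1 = ~R / (40613/500).
R v = -29/5*e1 - 193/10*e2
Answer: 10891/40613*e1 + 90158/40613*e2


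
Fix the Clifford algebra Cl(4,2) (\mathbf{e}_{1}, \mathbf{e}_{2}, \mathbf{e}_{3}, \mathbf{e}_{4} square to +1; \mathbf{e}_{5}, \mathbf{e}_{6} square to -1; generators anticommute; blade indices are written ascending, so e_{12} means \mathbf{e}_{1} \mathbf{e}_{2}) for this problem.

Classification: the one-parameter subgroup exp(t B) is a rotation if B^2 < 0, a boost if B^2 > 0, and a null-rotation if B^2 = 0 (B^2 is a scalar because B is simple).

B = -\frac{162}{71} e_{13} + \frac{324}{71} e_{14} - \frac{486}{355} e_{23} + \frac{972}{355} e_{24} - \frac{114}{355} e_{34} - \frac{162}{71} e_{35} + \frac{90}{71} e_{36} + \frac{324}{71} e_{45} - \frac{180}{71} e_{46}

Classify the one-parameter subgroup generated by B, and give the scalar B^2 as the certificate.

B^2 term by term: the squares give (-\frac{162}{71})^2*(e_{13})^2 + (\frac{324}{71})^2*(e_{14})^2 + (-\frac{486}{355})^2*(e_{23})^2 + (\frac{972}{355})^2*(e_{24})^2 + (-\frac{114}{355})^2*(e_{34})^2 + (-\frac{162}{71})^2*(e_{35})^2 + (\frac{90}{71})^2*(e_{36})^2 + (\frac{324}{71})^2*(e_{45})^2 + (-\frac{180}{71})^2*(e_{46})^2 = \frac{26244}{5041}*(-1) + \frac{104976}{5041}*(-1) + \frac{236196}{126025}*(-1) + \frac{944784}{126025}*(-1) + \frac{12996}{126025}*(-1) + \frac{26244}{5041}*(+1) + \frac{8100}{5041}*(+1) + \frac{104976}{5041}*(+1) + \frac{32400}{5041}*(+1) = -\frac{36}{25} (each basis 2-blade squares to minus the product of its generators' squares); cross terms between blades sharing an index anticommute and cancel; the commuting (index-disjoint) pairs give grade-4 terms 2*c*c'*(blade product), which cancel blade by blade — e_{1234}: \frac{314928}{25205} - \frac{314928}{25205} = 0; e_{1345}: -\frac{104976}{5041} + \frac{104976}{5041} = 0; e_{1346}: \frac{58320}{5041} - \frac{58320}{5041} = 0; e_{2345}: -\frac{314928}{25205} + \frac{314928}{25205} = 0; e_{2346}: \frac{34992}{5041} - \frac{34992}{5041} = 0; e_{3456}: -\frac{58320}{5041} + \frac{58320}{5041} = 0 — confirming B is simple. So B^2 = -\frac{36}{25}.
Answer: rotation, certificate B^2 = -\frac{36}{25}. Key observation: B^2 = -\frac{36}{25} is a conjugation invariant, so its sign decides the class regardless of the surface form of B.


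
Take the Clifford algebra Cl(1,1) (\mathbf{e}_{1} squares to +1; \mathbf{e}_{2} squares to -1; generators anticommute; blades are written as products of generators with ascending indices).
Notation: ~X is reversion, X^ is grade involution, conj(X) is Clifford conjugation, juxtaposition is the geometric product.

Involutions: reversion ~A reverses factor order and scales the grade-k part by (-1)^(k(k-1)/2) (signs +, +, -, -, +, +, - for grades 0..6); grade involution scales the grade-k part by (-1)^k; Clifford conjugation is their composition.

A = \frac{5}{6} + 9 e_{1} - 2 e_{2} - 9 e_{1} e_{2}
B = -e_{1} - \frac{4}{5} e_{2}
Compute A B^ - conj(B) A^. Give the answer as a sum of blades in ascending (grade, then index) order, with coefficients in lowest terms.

first term: \frac{53}{5} + \frac{241}{30} e_{1} + \frac{29}{3} e_{2} + \frac{46}{5} e_{1} e_{2}
second term: -\frac{53}{5} - \frac{191}{30} e_{1} - \frac{25}{3} e_{2} + \frac{46}{5} e_{1} e_{2}
Answer: \frac{106}{5} + \frac{72}{5} e_{1} + 18 e_{2}


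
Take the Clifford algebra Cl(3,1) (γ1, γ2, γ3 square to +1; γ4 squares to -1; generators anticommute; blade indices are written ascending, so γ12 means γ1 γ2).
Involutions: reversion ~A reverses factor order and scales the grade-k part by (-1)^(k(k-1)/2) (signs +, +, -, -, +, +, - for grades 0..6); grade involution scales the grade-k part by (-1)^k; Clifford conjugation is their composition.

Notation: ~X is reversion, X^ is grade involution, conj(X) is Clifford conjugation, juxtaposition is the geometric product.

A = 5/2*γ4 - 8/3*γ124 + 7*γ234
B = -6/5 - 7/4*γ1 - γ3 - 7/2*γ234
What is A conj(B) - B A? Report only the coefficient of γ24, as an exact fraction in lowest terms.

first term: -49/2 - 3*γ4 - 28/3*γ13 - 35/8*γ14 + 35/4*γ23 - 35/3*γ24 - 5/2*γ34 + 16/5*γ124 - 42/5*γ234 - 115/12*γ1234
second term: -49/2 - 3*γ4 + 28/3*γ13 - 35/8*γ14 + 35/4*γ23 + 35/3*γ24 - 5/2*γ34 + 16/5*γ124 - 42/5*γ234 - 115/12*γ1234
Answer: -70/3


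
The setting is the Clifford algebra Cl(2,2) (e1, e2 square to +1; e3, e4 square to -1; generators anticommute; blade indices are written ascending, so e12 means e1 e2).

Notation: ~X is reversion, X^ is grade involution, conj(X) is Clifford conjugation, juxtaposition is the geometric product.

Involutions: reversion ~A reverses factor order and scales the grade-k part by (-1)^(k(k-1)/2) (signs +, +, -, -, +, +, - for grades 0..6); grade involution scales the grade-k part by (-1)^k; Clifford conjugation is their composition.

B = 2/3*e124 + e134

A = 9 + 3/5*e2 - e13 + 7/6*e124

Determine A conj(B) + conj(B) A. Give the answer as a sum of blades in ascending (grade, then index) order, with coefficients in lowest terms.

first term: 7/9 - e4 - 2/5*e14 + 7/6*e23 + 6*e124 + 9*e134 - 2/3*e234 - 3/5*e1234
second term: 7/9 - e4 - 2/5*e14 - 7/6*e23 + 6*e124 + 9*e134 + 2/3*e234 + 3/5*e1234
Answer: 14/9 - 2*e4 - 4/5*e14 + 12*e124 + 18*e134


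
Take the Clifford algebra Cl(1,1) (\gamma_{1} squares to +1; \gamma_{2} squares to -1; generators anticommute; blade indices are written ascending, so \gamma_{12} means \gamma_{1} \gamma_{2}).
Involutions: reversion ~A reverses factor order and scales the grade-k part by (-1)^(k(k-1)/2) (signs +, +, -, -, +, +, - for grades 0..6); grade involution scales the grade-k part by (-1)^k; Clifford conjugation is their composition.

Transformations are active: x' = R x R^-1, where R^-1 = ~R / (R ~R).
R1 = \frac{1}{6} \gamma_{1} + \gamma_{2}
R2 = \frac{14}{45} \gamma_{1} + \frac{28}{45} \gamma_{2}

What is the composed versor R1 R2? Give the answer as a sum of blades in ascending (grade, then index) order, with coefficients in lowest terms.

Distribute over the terms of R1 (each basis-blade product reordered to ascending indices, repeated generators contracted through their squares):
(\frac{1}{6} \gamma_{1}) R2 = \frac{7}{135} + \frac{14}{135} \gamma_{12}
(\gamma_{2}) R2 = -\frac{28}{45} - \frac{14}{45} \gamma_{12}
Summing the partial products and collecting blades:
Answer: -\frac{77}{135} - \frac{28}{135} \gamma_{12}


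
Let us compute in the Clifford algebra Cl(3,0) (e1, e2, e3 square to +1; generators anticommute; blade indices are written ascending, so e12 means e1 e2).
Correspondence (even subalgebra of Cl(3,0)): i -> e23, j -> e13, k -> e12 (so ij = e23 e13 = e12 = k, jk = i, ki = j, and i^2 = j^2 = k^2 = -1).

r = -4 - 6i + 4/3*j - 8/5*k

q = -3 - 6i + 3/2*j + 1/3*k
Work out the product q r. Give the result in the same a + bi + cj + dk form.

In blades: q = -3 + 1/3*e12 + 3/2*e13 - 6*e23, r = -4 - 8/5*e12 + 4/3*e13 - 6*e23.
Distribute q over r term by term (generator squares from the signature, products reordered to ascending indices): (-3)*r = 12 + 24/5*e12 - 4*e13 + 18*e23; (1/3*e12)*r = 8/15 - 4/3*e12 - 2*e13 - 4/9*e23; (3/2*e13)*r = -2 + 9*e12 - 6*e13 - 12/5*e23; (-6*e23)*r = -36 - 8*e12 - 48/5*e13 + 24*e23.
Sum: -382/15 + 67/15*e12 - 108/5*e13 + 1762/45*e23; translating back through the correspondence:
Answer: -382/15 + 1762/45*i - 108/5*j + 67/15*k


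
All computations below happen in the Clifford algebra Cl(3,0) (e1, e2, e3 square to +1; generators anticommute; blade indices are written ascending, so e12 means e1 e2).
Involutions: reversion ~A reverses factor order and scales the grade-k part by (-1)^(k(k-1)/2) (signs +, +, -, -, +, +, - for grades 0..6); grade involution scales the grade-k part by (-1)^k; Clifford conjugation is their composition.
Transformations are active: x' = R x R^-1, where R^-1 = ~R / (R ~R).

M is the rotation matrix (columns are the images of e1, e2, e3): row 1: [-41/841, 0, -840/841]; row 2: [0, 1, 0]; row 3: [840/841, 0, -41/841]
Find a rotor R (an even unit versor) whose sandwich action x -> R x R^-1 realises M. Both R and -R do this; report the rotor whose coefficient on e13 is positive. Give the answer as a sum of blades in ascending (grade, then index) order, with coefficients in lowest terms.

Method: write R = a + b12*e12 + b13*e13 + b23*e23 with a^2 + b12^2 + b13^2 + b23^2 = 1 (so R^-1 = ~R). Expanding the columns R e_j ~R gives tr M = 4a^2 - 1 and, from the antisymmetric part, M21 - M12 = -4a*b12, M13 - M31 = 4a*b13, M32 - M23 = -4a*b23.
Here tr M = 759/841, so a^2 = (1 + tr M)/4 = 400/841 and a = ±20/29. Taking a = 20/29: M21 - M12 = 0, M13 - M31 = -1680/841, M32 - M23 = 0, giving b12 = 0, b13 = -21/29, b23 = 0, i.e. R = 20/29 - 21/29*e13.
Its e13 coefficient is negative, so report the other preimage -R.
Answer: -20/29 + 21/29*e13. Key observation: the double cover Spin(3) -> SO(3) sends R and -R to the same matrix (trace 759/841 here), so the stated sign of the e13 coefficient is what selects one sheet.


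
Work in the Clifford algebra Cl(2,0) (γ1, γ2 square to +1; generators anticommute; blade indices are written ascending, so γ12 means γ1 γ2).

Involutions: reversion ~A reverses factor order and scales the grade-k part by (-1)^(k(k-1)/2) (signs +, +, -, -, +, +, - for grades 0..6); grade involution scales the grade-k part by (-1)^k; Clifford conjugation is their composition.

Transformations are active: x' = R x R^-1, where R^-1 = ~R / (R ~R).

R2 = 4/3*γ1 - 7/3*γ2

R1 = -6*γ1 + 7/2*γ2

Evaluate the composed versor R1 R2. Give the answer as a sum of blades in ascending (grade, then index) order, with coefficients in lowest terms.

Distribute over the terms of R1 (each basis-blade product reordered to ascending indices, repeated generators contracted through their squares):
(-6*γ1) R2 = -8 + 14*γ12
(7/2*γ2) R2 = -49/6 - 14/3*γ12
Summing the partial products and collecting blades:
Answer: -97/6 + 28/3*γ12


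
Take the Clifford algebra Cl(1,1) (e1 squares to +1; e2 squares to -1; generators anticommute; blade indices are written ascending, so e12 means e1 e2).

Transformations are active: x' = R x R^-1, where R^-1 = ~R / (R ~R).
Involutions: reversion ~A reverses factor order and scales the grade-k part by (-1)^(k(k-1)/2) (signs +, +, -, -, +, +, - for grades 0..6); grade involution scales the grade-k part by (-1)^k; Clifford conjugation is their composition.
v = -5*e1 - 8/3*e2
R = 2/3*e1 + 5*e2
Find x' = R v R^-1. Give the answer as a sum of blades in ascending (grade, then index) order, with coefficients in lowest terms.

~R = 2/3*e1 + 5*e2, and R ~R = -221/9, so R^-1 = ~R / (-221/9).
R v = 10 + 209/9*e12
Answer: 985/221*e1 - 932/663*e2


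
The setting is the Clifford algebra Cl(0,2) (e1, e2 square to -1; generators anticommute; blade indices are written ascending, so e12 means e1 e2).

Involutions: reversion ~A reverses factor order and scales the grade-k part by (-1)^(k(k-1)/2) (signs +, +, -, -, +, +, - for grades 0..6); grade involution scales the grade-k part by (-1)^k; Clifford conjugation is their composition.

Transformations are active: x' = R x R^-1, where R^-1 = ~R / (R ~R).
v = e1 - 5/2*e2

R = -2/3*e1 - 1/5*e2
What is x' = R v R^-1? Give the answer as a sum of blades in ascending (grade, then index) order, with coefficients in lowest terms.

~R = -2/3*e1 - 1/5*e2, and R ~R = -109/225, so R^-1 = ~R / (-109/225).
R v = 1/6 + 28/15*e12
Answer: -59/109*e1 + 575/218*e2


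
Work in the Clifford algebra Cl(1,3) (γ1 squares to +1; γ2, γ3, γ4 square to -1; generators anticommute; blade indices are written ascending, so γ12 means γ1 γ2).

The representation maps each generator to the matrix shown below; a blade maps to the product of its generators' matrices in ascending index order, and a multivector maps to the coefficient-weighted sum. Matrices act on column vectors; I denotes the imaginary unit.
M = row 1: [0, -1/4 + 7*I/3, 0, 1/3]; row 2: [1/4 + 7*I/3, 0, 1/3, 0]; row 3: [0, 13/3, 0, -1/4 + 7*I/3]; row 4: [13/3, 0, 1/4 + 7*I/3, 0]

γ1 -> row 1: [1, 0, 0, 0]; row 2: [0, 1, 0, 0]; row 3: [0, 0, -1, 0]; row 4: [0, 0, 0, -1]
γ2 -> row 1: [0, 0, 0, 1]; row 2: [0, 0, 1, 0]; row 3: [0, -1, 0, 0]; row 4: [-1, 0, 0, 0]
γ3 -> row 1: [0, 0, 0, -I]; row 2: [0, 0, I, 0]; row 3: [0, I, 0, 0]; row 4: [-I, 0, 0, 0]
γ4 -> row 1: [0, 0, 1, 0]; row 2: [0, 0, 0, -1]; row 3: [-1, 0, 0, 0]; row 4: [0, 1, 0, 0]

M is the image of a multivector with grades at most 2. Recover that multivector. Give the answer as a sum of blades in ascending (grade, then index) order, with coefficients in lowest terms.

Method: the blade images are trace-orthogonal — tr(rho(e_A) rho(e_B)^-1) = 4 if A = B and 0 otherwise — and rho(e_A)^-1 = (e_A)^2 * rho(e_A) with (e_A)^2 = +1 or -1, so the coefficient of e_A in the preimage is (e_A)^2 * tr(M rho(e_A))/4.
Nonzero projections over blades of grade <= 2: γ2: (γ2)^2 = -1, tr(M rho(γ2)) = 8, coefficient -2; γ12: (γ12)^2 = +1, tr(M rho(γ12)) = 28/3, coefficient 7/3; γ24: (γ24)^2 = -1, tr(M rho(γ24)) = 1, coefficient -1/4; γ34: (γ34)^2 = -1, tr(M rho(γ34)) = 28/3, coefficient -7/3. Every other blade of grade <= 2 projects to 0.
Answer: -2*γ2 + 7/3*γ12 - 1/4*γ24 - 7/3*γ34


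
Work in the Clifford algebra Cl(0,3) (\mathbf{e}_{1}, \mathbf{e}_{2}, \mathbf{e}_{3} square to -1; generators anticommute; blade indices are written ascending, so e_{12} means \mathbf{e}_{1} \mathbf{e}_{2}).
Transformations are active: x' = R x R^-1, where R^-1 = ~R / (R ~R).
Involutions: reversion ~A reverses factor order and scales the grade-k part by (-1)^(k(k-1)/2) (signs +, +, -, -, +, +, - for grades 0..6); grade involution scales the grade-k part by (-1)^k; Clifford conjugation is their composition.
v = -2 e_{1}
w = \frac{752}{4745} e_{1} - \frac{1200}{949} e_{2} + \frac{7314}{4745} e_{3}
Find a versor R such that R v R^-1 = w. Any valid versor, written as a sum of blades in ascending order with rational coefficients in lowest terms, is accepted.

The midline construction: v and w both square to -4, so reflecting in their sum -\frac{8738}{4745} e_{1} - \frac{1200}{949} e_{2} + \frac{7314}{4745} e_{3} exchanges them.
Answer: -\frac{8738}{4745} e_{1} - \frac{1200}{949} e_{2} + \frac{7314}{4745} e_{3}


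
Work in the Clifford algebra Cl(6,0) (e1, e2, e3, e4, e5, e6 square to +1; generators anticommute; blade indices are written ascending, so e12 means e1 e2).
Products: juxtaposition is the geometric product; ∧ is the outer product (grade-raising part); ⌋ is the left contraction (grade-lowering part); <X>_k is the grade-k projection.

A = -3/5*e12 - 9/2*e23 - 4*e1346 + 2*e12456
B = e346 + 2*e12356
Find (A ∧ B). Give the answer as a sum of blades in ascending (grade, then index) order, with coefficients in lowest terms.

step 1: -3/5*e12346
Answer: -3/5*e12346


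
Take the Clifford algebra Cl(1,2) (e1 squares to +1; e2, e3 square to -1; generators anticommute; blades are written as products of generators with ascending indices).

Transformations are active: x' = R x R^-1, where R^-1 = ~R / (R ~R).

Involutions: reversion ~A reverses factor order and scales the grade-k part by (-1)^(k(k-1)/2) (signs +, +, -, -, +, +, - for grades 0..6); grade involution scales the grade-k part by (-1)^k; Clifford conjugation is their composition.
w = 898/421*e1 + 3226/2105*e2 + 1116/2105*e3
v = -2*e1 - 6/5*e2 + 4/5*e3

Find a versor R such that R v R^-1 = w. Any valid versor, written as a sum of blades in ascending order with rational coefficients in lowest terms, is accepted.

Sketch: the shared square 48/25 makes R = v + w = 56/421*e1 + 140/421*e2 + 560/421*e3 the natural versor; its sandwich fixes that direction, negates (v - w)/2, and sends v to w.
Answer: 56/421*e1 + 140/421*e2 + 560/421*e3


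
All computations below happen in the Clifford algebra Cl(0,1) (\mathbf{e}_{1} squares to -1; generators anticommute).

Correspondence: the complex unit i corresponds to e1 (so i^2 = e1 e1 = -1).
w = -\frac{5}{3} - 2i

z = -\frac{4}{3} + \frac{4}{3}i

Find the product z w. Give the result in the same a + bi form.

In blades: z = -\frac{4}{3} + \frac{4}{3} e_{1}, w = -\frac{5}{3} - 2 e_{1}.
Distribute z over w term by term (generator squares from the signature, products reordered to ascending indices): (-\frac{4}{3})*w = \frac{20}{9} + \frac{8}{3} e_{1}; (\frac{4}{3} e_{1})*w = \frac{8}{3} - \frac{20}{9} e_{1}.
Sum: \frac{44}{9} + \frac{4}{9} e_{1}; translating back through the correspondence:
Answer: \frac{44}{9} + \frac{4}{9}i


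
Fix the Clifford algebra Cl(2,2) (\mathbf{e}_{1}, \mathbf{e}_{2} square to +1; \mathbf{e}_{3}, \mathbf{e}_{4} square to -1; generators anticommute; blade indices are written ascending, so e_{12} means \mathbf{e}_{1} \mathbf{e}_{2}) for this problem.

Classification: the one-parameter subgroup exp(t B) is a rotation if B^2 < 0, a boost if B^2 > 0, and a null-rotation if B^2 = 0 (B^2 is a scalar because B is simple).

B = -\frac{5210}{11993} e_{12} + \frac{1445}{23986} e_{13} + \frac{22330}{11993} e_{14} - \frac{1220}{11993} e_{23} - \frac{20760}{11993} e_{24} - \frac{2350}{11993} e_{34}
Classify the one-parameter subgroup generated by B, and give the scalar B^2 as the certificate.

B^2 term by term: the squares give (-\frac{5210}{11993})^2*(e_{12})^2 + (\frac{1445}{23986})^2*(e_{13})^2 + (\frac{22330}{11993})^2*(e_{14})^2 + (-\frac{1220}{11993})^2*(e_{23})^2 + (-\frac{20760}{11993})^2*(e_{24})^2 + (-\frac{2350}{11993})^2*(e_{34})^2 = \frac{27144100}{143832049}*(-1) + \frac{2088025}{575328196}*(+1) + \frac{498628900}{143832049}*(+1) + \frac{1488400}{143832049}*(+1) + \frac{430977600}{143832049}*(+1) + \frac{5522500}{143832049}*(-1) = \frac{25}{4} (each basis 2-blade squares to minus the product of its generators' squares); cross terms between blades sharing an index anticommute and cancel; the commuting (index-disjoint) pairs give grade-4 terms 2*c*c'*(blade product), which cancel blade by blade — e_{1234}: \frac{24487000}{143832049} + \frac{29998200}{143832049} - \frac{54485200}{143832049} = 0 — confirming B is simple. So B^2 = \frac{25}{4}.
Answer: boost, certificate B^2 = \frac{25}{4}. The class reads off the invariant scalar \frac{25}{4} directly.


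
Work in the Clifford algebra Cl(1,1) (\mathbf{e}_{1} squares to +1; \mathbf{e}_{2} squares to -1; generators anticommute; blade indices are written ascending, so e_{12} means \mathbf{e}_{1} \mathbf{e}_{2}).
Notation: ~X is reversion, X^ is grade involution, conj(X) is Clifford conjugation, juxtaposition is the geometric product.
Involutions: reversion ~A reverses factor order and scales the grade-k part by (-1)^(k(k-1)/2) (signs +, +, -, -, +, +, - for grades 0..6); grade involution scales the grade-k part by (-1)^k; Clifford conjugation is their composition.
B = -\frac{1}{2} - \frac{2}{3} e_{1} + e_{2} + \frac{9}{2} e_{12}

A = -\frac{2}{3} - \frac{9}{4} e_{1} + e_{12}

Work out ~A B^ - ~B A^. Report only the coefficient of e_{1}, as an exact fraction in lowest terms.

first term: -\frac{17}{3} - \frac{23}{72} e_{1} - \frac{211}{24} e_{2} - \frac{1}{4} e_{12}
second term: -\frac{17}{3} + \frac{23}{72} e_{1} + \frac{211}{24} e_{2} + \frac{1}{4} e_{12}
Answer: -\frac{23}{36}


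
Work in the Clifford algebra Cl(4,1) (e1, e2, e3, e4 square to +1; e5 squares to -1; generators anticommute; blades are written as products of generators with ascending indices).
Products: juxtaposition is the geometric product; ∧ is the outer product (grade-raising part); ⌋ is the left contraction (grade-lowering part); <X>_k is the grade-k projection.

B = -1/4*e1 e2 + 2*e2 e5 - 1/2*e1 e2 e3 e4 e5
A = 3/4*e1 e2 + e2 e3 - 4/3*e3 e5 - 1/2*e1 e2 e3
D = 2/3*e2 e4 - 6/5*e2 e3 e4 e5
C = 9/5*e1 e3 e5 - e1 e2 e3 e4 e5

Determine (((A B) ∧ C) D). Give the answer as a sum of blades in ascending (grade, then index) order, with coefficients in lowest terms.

step 1: 3/16 - 1/8*e3 + 1/4*e1 e3 + 3/2*e1 e5 + 8/3*e2 e3 - 2*e3 e5 - 1/4*e4 e5 - 2/3*e1 e2 e4 + e1 e3 e5 + 1/2*e1 e4 e5 + 3/8*e3 e4 e5 + 1/3*e1 e2 e3 e5
step 2: 27/80*e1 e3 e5 - 3/16*e1 e2 e3 e4 e5
step 3: -9/40*e1 + 81/200*e1 e2 e4 - 1/8*e1 e3 e5 - 9/40*e1 e2 e3 e4 e5
Answer: -9/40*e1 + 81/200*e1 e2 e4 - 1/8*e1 e3 e5 - 9/40*e1 e2 e3 e4 e5


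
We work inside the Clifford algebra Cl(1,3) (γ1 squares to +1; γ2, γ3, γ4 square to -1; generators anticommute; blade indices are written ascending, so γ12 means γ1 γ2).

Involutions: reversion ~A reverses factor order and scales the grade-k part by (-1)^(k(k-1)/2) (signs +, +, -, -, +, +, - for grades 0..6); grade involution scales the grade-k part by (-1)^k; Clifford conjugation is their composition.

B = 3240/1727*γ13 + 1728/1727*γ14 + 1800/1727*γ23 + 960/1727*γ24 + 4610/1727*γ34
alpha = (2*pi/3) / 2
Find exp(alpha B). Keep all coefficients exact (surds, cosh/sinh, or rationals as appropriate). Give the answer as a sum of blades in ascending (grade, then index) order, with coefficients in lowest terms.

B^2 term by term: the squares give (3240/1727)^2*(γ13)^2 + (1728/1727)^2*(γ14)^2 + (1800/1727)^2*(γ23)^2 + (960/1727)^2*(γ24)^2 + (4610/1727)^2*(γ34)^2 = 10497600/2982529*(+1) + 2985984/2982529*(+1) + 3240000/2982529*(-1) + 921600/2982529*(-1) + 21252100/2982529*(-1) = -4 (each basis 2-blade squares to minus the product of its generators' squares); cross terms between blades sharing an index anticommute and cancel; the commuting (index-disjoint) pairs give grade-4 terms 2*c*c'*(blade product), which cancel blade by blade — γ1234: -6220800/2982529 + 6220800/2982529 = 0 — confirming B is simple. So B^2 = -4.
B^2 = -4 — a negative square means the series sums to a rotation: l = 2, alpha*l = 2*pi/3, so exp(alpha B) = cos(2*pi/3) + (sin(2*pi/3)/2)*B = -1/2 + (sqrt(3)/4)*B.
Answer: -1/2 + 810*sqrt(3)/1727*γ13 + 432*sqrt(3)/1727*γ14 + 450*sqrt(3)/1727*γ23 + 240*sqrt(3)/1727*γ24 + 2305*sqrt(3)/3454*γ34


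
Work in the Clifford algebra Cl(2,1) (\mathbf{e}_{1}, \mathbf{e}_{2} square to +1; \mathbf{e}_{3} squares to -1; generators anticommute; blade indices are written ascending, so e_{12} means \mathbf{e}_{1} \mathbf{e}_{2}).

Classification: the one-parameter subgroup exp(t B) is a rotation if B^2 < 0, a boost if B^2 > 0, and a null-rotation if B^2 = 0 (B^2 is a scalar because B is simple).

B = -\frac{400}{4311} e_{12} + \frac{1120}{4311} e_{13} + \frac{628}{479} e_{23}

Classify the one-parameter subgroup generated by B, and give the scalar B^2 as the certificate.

B^2 term by term: the squares give (-\frac{400}{4311})^2*(e_{12})^2 + (\frac{1120}{4311})^2*(e_{13})^2 + (\frac{628}{479})^2*(e_{23})^2 = \frac{160000}{18584721}*(-1) + \frac{1254400}{18584721}*(+1) + \frac{394384}{229441}*(+1) = \frac{16}{9} (each basis 2-blade squares to minus the product of its generators' squares); cross terms between blades sharing an index anticommute and cancel. So B^2 = \frac{16}{9}.
Answer: boost, certificate B^2 = \frac{16}{9}. Because \frac{16}{9} is invariant under every versor sandwich, the classification follows from its sign alone.


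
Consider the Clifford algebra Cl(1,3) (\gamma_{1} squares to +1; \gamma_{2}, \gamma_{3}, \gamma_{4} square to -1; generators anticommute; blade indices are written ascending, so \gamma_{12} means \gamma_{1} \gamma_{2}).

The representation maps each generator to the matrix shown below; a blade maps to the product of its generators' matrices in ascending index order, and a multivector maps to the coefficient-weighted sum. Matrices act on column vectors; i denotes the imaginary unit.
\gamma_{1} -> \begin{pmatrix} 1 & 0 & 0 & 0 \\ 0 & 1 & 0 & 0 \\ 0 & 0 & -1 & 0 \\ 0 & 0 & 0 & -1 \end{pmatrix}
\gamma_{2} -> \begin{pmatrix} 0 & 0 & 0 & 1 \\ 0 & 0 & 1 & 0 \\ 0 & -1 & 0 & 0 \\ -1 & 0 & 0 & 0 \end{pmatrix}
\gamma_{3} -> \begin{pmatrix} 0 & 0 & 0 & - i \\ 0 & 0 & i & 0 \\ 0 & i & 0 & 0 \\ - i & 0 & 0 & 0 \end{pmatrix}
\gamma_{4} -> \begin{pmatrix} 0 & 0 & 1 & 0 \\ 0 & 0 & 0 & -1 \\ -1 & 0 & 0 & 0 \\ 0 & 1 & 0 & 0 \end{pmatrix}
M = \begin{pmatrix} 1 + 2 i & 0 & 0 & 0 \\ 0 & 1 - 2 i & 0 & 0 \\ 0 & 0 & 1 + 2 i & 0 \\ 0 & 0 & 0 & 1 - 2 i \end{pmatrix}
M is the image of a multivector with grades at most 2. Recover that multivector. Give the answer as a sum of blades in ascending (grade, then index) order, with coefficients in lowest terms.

Method: the blade images are trace-orthogonal — tr(rho(e_A) rho(e_B)^-1) = 4 if A = B and 0 otherwise — and rho(e_A)^-1 = (e_A)^2 * rho(e_A) with (e_A)^2 = +1 or -1, so the coefficient of e_A in the preimage is (e_A)^2 * tr(M rho(e_A))/4.
Nonzero projections over blades of grade <= 2: 1: (1)^2 = +1, tr(M 1) = 4, coefficient 1; \gamma_{23}: (\gamma_{23})^2 = -1, tr(M rho(\gamma_{23})) = 8, coefficient -2. Every other blade of grade <= 2 projects to 0.
Answer: 1 - 2 \gamma_{23}


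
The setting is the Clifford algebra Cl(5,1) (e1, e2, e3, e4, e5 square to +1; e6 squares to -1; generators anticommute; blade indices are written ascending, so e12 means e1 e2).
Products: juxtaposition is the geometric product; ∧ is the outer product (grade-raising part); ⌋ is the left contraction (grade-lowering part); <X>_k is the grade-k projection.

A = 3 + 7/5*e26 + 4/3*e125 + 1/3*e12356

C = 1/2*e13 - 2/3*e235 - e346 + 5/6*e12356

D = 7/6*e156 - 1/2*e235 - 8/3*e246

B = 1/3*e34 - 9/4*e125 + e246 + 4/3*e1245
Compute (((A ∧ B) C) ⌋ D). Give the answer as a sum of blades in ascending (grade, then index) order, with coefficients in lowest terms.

step 1: e34 - 27/4*e125 + 3*e246 + 4*e1245 + 7/15*e2346 + 4/9*e12345
step 2: -7/15*e2 + e6 + 9/2*e13 - 11/54*e14 - 3*e23 - 45/8*e36 - 10/27*e46 - 8/3*e134 - 7/18*e145 + 27/8*e235 + 8/9*e245 - 10/3*e346 - 14/45*e456 + 7/30*e1246 + 4/9*e1256 - 5/2*e1345 - 2*e2345 + 2*e3456 - 3/2*e12346 + 4*e12356 - 5/6*e12456 + 27/4*e123456
step 3: 27/16 + 80/81*e2 - 3/2*e5 - 7/6*e15 + 8/3*e24 + 7/30*e35 + 56/45*e46
Answer: 27/16 + 80/81*e2 - 3/2*e5 - 7/6*e15 + 8/3*e24 + 7/30*e35 + 56/45*e46


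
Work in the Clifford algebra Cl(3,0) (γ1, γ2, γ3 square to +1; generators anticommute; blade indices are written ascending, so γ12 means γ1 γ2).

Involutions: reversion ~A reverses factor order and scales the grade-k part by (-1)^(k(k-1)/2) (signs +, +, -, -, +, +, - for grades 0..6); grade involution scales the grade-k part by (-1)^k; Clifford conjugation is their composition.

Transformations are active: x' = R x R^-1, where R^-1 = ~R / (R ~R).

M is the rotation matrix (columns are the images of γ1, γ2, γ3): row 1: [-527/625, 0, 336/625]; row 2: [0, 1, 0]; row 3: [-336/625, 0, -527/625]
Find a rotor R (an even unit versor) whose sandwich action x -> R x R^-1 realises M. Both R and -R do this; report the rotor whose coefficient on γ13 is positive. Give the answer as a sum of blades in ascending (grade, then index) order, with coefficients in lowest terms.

Method: write R = a + b12*γ12 + b13*γ13 + b23*γ23 with a^2 + b12^2 + b13^2 + b23^2 = 1 (so R^-1 = ~R). Expanding the columns R e_j ~R gives tr M = 4a^2 - 1 and, from the antisymmetric part, M21 - M12 = -4a*b12, M13 - M31 = 4a*b13, M32 - M23 = -4a*b23.
Here tr M = -429/625, so a^2 = (1 + tr M)/4 = 49/625 and a = ±7/25. Taking a = 7/25: M21 - M12 = 0, M13 - M31 = 672/625, M32 - M23 = 0, giving b12 = 0, b13 = 24/25, b23 = 0, i.e. R = 7/25 + 24/25*γ13.
Its γ13 coefficient is already positive.
Answer: 7/25 + 24/25*γ13. Recall the cover is two-to-one: with M of trace -429/625, both preimages act alike, and the stated γ13 sign chooses the sheet.


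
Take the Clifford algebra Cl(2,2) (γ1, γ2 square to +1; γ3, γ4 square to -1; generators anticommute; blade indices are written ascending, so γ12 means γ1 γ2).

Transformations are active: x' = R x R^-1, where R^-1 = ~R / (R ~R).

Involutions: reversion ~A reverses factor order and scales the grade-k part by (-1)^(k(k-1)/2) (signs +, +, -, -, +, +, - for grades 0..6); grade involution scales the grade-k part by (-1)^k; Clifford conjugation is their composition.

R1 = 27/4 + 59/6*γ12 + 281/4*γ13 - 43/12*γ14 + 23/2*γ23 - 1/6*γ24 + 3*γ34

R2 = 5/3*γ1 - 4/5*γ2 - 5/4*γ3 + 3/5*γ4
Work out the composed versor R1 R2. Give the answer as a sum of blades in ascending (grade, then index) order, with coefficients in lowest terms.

Distribute over the terms of R2 (each basis-blade product reordered to ascending indices, repeated generators contracted through their squares):
R1 (5/3*γ1) = 45/4*γ1 - 295/18*γ2 - 1405/12*γ3 + 215/36*γ4 + 115/6*γ123 - 5/18*γ124 + 5*γ134
R1 (-4/5*γ2) = -118/15*γ1 - 27/5*γ2 + 46/5*γ3 - 2/15*γ4 + 281/5*γ123 - 43/15*γ124 - 12/5*γ234
R1 (-5/4*γ3) = 1405/16*γ1 + 115/8*γ2 - 135/16*γ3 - 15/4*γ4 - 295/24*γ123 - 215/48*γ134 - 5/24*γ234
R1 (3/5*γ4) = 43/20*γ1 + 1/10*γ2 - 9/5*γ3 + 81/20*γ4 + 59/10*γ124 + 843/20*γ134 + 69/10*γ234
Summing the partial products and collecting blades:
Answer: 22403/240*γ1 - 2633/360*γ2 - 28349/240*γ3 + 221/36*γ4 + 2523/40*γ123 + 124/45*γ124 + 10241/240*γ134 + 103/24*γ234


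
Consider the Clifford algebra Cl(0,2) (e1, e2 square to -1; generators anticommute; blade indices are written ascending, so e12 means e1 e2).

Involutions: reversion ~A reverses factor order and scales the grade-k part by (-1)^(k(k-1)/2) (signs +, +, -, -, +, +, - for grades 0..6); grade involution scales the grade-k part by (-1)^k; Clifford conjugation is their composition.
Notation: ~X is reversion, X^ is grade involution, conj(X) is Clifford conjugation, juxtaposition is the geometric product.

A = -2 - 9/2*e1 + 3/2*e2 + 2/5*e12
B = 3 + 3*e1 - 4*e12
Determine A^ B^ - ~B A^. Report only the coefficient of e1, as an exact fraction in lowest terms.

first term: 91/10 + 51/2*e1 + 123/10*e2 + 47/10*e12
second term: -211/10 + 27/2*e1 + 123/10*e2 - 113/10*e12
Answer: 12


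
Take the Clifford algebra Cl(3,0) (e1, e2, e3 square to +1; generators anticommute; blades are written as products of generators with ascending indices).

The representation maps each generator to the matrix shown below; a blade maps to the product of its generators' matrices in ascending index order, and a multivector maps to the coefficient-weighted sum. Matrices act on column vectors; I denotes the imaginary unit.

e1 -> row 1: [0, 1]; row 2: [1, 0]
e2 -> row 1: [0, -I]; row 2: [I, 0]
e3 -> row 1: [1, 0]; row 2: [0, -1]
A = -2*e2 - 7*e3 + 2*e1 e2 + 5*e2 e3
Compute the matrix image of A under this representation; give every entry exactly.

Bivector images (products of the table entries): rho(e1 e2) = rho(e1)rho(e2) = row 1: [I, 0]; row 2: [0, -I]; rho(e2 e3) = rho(e2)rho(e3) = row 1: [0, I]; row 2: [I, 0].
M = (-2)*rho(e2) + (-7)*rho(e3) + (2)*rho(e1 e2) + (5)*rho(e2 e3), summed entrywise:
Answer: row 1: [-7 + 2*I, 7*I]; row 2: [3*I, 7 - 2*I]


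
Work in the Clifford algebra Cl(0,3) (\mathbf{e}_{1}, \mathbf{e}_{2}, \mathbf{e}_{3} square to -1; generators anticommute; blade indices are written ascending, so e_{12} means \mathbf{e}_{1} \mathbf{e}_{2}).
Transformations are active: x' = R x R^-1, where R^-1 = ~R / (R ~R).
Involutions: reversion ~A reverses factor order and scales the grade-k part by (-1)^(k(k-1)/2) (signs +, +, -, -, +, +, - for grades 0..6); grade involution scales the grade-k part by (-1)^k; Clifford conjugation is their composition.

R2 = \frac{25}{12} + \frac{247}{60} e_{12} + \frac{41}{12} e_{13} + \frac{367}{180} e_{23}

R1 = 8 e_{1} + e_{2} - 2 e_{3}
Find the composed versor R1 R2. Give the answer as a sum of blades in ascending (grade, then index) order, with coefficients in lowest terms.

Distribute over the terms of R1 (each basis-blade product reordered to ascending indices, repeated generators contracted through their squares):
(8 e_{1}) R2 = \frac{50}{3} e_{1} - \frac{494}{15} e_{2} - \frac{82}{3} e_{3} + \frac{734}{45} e_{123}
(e_{2}) R2 = \frac{247}{60} e_{1} + \frac{25}{12} e_{2} - \frac{367}{180} e_{3} - \frac{41}{12} e_{123}
(-2 e_{3}) R2 = -\frac{41}{6} e_{1} - \frac{367}{90} e_{2} - \frac{25}{6} e_{3} - \frac{247}{30} e_{123}
Summing the partial products and collecting blades:
Answer: \frac{279}{20} e_{1} - \frac{6287}{180} e_{2} - \frac{6037}{180} e_{3} + \frac{839}{180} e_{123}


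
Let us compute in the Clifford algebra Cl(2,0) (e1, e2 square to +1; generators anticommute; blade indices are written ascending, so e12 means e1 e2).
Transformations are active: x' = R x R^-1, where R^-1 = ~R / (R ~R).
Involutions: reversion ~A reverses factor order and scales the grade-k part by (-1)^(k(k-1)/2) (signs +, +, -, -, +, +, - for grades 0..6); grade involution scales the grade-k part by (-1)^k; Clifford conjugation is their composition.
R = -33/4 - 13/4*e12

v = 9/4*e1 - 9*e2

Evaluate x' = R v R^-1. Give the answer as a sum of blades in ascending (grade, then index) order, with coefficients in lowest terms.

~R = -33/4 + 13/4*e12, and R ~R = 629/8, so R^-1 = ~R / (629/8).
R v = 171/16*e1 + 1305/16*e2
Answer: -2826/629*e1 - 20421/2516*e2


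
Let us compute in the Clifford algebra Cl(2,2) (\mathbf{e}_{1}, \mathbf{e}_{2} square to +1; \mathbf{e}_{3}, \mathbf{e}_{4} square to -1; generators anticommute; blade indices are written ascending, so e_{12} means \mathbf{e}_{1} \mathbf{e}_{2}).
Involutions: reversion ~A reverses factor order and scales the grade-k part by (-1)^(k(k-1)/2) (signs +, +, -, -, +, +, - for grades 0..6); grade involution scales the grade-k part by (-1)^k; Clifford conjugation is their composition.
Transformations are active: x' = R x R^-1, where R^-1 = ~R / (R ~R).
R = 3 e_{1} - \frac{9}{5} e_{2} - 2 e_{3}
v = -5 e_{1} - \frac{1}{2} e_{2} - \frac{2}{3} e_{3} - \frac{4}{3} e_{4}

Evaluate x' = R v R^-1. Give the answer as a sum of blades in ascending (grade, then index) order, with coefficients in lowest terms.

~R = 3 e_{1} - \frac{9}{5} e_{2} - 2 e_{3}, and R ~R = \frac{206}{25}, so R^-1 = ~R / (\frac{206}{25}).
R v = -\frac{463}{30} - \frac{21}{2} e_{12} - 12 e_{13} - 4 e_{14} + \frac{1}{5} e_{23} + \frac{12}{5} e_{24} + \frac{8}{3} e_{34}
Answer: -\frac{1285}{206} e_{1} + \frac{746}{103} e_{2} + \frac{2521}{309} e_{3} + \frac{4}{3} e_{4}
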